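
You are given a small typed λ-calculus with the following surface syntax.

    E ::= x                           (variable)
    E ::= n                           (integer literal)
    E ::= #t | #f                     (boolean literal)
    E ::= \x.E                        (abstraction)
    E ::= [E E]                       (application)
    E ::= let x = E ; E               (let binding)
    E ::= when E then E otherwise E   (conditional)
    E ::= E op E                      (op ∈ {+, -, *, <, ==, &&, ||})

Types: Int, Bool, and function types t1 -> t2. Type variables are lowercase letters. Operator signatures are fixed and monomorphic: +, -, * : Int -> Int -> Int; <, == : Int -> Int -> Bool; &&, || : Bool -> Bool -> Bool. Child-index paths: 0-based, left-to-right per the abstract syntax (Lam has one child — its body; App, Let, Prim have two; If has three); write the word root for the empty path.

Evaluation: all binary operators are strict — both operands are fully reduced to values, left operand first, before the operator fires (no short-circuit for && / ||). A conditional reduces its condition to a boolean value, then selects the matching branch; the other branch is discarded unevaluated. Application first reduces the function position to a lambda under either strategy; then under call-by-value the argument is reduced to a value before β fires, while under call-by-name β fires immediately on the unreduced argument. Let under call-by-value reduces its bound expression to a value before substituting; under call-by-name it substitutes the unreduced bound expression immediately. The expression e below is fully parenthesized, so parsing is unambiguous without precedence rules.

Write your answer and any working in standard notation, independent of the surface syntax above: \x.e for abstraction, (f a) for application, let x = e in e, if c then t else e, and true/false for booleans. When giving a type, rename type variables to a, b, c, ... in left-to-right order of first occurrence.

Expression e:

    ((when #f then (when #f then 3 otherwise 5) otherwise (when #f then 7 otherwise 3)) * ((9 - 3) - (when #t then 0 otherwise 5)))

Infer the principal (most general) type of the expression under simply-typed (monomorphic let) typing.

Answer: Int

Working:
  unify Bool ~ Bool
  unify Bool ~ Bool
  unify Int ~ Int
  unify Bool ~ Bool
  unify Int ~ Int
  unify Int ~ Int
  unify Int ~ Int
  unify Int ~ Int
  unify Int ~ Int
  unify Int ~ Int
  unify Bool ~ Bool
  unify Int ~ Int
  unify Int ~ Int
  unify Int ~ Int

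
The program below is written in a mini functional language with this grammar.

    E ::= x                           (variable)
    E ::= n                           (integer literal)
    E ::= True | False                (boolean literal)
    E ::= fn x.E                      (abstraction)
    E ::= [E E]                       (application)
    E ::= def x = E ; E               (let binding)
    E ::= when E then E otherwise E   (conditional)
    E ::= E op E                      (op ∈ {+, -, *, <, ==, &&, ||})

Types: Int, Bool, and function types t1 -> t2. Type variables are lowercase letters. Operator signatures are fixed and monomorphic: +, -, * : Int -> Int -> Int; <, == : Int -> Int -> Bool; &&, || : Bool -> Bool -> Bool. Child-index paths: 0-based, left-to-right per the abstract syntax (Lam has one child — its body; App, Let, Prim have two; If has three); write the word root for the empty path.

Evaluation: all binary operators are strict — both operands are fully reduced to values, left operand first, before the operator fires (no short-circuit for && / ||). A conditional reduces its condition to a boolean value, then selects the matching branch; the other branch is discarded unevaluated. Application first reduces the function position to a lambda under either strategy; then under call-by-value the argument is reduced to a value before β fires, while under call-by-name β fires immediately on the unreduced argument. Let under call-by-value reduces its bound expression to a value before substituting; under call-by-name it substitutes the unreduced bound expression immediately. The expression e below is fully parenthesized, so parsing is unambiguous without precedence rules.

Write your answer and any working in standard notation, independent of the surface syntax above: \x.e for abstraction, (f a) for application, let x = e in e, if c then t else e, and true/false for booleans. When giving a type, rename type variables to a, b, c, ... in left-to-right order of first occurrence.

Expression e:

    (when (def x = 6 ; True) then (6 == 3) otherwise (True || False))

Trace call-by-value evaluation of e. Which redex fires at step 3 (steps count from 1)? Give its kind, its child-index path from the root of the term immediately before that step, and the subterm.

Answer: delta at root : (6 == 3)

Working:
step 0: (if (let x = 6 in true) then (6 == 3) else (true || false))
step 1: [let@0] (if true then (6 == 3) else (true || false))
step 2: [if@root] (6 == 3)
step 3: [delta@root] false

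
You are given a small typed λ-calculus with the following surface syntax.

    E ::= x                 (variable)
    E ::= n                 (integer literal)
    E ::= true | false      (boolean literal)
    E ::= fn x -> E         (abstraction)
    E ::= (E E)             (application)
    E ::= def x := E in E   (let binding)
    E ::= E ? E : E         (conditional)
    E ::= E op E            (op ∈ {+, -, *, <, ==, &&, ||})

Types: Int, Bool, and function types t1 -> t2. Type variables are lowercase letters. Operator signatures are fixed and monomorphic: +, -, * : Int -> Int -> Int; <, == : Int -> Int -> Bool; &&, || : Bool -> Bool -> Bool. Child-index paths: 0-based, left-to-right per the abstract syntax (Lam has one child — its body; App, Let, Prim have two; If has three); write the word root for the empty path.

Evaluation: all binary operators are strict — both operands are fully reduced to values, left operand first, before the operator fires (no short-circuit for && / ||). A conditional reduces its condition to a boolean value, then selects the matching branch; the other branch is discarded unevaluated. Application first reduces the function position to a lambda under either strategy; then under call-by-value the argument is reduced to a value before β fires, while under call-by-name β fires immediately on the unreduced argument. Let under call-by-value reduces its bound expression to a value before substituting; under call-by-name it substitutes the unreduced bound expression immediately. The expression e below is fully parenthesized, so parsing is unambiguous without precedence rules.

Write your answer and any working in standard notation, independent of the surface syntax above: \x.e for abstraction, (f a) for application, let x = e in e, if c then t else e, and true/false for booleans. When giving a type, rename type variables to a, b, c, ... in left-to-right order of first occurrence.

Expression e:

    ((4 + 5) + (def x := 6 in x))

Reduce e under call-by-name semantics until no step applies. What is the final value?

Trace:
step 0: ((4 + 5) + (let x = 6 in x))
step 1: [delta@0] (9 + (let x = 6 in x))
step 2: [let@1] (9 + 6)
step 3: [delta@root] 15

Answer: 15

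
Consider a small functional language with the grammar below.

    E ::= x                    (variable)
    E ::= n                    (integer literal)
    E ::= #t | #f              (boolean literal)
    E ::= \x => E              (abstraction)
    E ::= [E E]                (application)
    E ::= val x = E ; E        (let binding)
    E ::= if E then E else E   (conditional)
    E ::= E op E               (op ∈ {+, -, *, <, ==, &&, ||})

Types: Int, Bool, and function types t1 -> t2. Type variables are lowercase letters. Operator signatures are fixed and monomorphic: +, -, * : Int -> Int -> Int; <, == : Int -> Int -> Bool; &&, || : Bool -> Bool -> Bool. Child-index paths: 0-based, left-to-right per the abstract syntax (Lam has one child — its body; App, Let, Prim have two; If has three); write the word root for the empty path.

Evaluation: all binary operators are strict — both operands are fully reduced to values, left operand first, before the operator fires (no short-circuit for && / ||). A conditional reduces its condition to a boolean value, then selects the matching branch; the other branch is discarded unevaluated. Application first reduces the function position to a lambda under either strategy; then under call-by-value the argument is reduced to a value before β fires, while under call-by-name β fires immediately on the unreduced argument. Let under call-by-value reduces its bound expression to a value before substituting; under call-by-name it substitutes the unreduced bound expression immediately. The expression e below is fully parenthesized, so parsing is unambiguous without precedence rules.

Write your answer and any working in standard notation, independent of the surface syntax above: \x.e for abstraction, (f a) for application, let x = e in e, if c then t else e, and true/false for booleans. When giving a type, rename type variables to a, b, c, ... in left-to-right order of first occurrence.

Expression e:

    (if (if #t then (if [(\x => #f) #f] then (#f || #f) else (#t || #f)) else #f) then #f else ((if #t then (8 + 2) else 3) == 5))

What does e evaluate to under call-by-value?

Answer: false

Working:
step 0: (if (if true then (if ((\x.false) false) then (false || false) else (true || false)) else false) then false else ((if true then (8 + 2) else 3) == 5))
step 1: [if@0] (if (if ((\x.false) false) then (false || false) else (true || false)) then false else ((if true then (8 + 2) else 3) == 5))
step 2: [beta@0.0] (if (if false then (false || false) else (true || false)) then false else ((if true then (8 + 2) else 3) == 5))
step 3: [if@0] (if (true || false) then false else ((if true then (8 + 2) else 3) == 5))
step 4: [delta@0] (if true then false else ((if true then (8 + 2) else 3) == 5))
step 5: [if@root] false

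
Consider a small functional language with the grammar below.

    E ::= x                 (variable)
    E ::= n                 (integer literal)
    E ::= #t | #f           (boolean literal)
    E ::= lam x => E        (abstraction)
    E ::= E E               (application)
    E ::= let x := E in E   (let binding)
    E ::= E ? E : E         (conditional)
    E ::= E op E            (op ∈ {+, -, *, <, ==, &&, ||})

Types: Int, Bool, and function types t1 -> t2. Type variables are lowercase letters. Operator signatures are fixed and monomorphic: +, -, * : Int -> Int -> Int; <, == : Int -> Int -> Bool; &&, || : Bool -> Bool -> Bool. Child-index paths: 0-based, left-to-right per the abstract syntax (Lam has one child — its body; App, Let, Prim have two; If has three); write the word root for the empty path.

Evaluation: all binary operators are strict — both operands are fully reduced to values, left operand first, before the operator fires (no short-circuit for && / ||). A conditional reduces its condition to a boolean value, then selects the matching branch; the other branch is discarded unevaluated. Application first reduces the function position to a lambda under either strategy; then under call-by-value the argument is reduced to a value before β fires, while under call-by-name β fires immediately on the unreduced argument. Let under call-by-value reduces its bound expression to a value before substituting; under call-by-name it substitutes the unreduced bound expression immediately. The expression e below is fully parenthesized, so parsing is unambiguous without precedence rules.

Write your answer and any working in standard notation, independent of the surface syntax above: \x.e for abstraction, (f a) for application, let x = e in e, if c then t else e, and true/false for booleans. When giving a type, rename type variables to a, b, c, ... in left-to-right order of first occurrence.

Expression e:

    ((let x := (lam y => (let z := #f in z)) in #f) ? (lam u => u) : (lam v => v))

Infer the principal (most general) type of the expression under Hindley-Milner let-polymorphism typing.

Answer: a -> a

Trace:
let z : Bool
z : Bool
\y._ : a -> Bool
let x : forall. a -> Bool
  unify Bool ~ Bool
u : b
\u._ : b -> b
v : c
\v._ : c -> c
  unify b -> b ~ c -> c
  unify b ~ c
  unify c ~ c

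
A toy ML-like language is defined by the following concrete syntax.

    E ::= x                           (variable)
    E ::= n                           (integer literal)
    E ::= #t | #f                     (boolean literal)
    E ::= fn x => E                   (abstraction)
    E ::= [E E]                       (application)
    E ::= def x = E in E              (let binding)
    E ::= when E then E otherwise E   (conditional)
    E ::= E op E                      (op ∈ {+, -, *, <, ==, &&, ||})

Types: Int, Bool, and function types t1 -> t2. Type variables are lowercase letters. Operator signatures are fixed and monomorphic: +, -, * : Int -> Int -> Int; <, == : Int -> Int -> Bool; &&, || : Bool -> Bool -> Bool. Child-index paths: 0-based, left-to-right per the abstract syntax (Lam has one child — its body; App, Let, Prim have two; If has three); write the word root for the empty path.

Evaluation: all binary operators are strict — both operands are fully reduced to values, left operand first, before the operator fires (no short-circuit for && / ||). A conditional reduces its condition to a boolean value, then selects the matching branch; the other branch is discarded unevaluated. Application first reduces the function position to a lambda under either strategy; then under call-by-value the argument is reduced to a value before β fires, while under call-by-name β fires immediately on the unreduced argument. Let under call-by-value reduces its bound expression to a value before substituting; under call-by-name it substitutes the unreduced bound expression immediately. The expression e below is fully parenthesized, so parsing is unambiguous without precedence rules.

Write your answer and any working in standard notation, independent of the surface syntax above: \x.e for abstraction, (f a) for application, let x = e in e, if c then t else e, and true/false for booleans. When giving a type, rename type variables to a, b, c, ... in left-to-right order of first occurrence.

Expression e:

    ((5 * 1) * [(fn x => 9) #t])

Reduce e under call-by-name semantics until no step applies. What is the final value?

Working:
step 0: ((5 * 1) * ((\x.9) true))
step 1: [delta@0] (5 * ((\x.9) true))
step 2: [beta@1] (5 * 9)
step 3: [delta@root] 45

Answer: 45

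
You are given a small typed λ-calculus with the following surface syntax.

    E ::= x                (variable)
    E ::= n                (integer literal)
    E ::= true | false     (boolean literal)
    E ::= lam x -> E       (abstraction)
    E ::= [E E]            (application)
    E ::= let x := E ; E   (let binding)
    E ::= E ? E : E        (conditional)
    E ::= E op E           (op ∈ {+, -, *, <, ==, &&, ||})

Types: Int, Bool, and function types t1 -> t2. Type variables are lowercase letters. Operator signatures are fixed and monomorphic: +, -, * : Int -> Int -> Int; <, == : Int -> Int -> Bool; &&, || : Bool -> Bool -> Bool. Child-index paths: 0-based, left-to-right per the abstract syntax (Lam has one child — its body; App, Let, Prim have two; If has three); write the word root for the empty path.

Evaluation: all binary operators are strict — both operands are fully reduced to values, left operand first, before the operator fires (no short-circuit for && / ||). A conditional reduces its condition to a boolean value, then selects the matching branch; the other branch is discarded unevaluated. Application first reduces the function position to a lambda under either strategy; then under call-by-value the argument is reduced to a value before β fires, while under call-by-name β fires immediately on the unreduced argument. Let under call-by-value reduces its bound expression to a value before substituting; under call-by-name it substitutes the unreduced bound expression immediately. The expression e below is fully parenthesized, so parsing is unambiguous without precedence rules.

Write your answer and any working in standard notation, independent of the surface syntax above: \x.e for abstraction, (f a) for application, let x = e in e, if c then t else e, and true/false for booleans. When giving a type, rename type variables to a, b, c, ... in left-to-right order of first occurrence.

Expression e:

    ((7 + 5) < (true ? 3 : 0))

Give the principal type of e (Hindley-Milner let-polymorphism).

Working:
  unify Int ~ Int
  unify Int ~ Int
  unify Int ~ Int
  unify Bool ~ Bool
  unify Int ~ Int
  unify Int ~ Int

Answer: Bool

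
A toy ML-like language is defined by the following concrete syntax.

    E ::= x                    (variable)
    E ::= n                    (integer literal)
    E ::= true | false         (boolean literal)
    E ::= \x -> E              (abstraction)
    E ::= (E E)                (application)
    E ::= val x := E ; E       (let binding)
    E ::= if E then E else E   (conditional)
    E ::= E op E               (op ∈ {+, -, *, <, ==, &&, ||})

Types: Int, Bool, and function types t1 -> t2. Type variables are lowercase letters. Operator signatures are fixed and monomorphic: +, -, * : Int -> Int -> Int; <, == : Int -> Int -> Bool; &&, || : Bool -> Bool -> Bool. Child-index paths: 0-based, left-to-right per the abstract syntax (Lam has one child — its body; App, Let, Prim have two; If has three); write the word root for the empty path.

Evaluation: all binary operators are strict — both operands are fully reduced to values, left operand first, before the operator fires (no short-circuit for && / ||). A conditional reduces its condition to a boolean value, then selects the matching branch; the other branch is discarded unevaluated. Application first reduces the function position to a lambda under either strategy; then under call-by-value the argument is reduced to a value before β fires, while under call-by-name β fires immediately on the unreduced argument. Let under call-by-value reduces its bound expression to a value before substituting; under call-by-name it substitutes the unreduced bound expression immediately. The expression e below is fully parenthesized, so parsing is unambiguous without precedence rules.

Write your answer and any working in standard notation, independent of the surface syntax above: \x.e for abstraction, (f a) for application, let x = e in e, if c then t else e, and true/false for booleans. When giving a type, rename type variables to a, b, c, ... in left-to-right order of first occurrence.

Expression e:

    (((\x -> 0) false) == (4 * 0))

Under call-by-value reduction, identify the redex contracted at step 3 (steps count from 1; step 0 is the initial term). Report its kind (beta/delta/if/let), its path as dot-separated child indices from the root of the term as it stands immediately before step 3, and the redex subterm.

Answer: delta at root : (0 == 0)

Trace:
step 0: (((\x.0) false) == (4 * 0))
step 1: [beta@0] (0 == (4 * 0))
step 2: [delta@1] (0 == 0)
step 3: [delta@root] true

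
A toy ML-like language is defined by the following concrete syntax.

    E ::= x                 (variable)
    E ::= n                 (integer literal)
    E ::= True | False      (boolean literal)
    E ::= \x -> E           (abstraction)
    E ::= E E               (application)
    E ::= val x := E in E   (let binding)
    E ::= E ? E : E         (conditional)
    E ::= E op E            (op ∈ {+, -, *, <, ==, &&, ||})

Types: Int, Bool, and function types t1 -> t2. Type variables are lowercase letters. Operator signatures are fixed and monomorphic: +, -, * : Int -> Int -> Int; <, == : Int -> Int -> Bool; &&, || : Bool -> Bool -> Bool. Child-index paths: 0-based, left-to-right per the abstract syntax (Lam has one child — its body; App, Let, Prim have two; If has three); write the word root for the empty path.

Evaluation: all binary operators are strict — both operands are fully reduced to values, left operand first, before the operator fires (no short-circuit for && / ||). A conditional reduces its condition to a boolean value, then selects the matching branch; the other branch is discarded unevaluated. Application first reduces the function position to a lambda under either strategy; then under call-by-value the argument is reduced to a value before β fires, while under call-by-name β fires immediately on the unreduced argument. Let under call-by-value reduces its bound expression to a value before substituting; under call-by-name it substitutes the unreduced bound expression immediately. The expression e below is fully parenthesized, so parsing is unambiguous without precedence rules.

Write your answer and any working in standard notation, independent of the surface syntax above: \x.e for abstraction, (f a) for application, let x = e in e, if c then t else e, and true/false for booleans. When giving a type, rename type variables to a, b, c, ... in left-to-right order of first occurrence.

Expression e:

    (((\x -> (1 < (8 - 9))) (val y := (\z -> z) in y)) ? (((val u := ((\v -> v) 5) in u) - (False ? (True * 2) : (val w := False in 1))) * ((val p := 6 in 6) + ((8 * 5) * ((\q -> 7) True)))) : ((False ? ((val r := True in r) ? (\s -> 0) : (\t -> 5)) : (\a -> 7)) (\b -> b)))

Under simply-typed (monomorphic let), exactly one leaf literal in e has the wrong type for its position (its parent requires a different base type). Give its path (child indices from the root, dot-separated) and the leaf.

Answer: 1.0.1.1.0 : true

Derivation:
  unify Int ~ Int
  unify Int ~ Int
  unify Int ~ Int
  unify Int ~ Int
\x._ : a -> Bool
z : b
\z._ : b -> b
let y : b -> b
y : b -> b
  unify a -> Bool ~ (b -> b) -> c
  unify a ~ b -> b
  unify Bool ~ c
_ _ : Bool
  unify Bool ~ Bool
v : d
\v._ : d -> d
  unify d -> d ~ Int -> e
  unify d ~ Int
  unify Int ~ e
_ _ : Int
let u : Int
u : Int
  unify Int ~ Int
  unify Bool ~ Bool
  unify Bool ~ Int
  FAIL: mismatch Bool ~ Int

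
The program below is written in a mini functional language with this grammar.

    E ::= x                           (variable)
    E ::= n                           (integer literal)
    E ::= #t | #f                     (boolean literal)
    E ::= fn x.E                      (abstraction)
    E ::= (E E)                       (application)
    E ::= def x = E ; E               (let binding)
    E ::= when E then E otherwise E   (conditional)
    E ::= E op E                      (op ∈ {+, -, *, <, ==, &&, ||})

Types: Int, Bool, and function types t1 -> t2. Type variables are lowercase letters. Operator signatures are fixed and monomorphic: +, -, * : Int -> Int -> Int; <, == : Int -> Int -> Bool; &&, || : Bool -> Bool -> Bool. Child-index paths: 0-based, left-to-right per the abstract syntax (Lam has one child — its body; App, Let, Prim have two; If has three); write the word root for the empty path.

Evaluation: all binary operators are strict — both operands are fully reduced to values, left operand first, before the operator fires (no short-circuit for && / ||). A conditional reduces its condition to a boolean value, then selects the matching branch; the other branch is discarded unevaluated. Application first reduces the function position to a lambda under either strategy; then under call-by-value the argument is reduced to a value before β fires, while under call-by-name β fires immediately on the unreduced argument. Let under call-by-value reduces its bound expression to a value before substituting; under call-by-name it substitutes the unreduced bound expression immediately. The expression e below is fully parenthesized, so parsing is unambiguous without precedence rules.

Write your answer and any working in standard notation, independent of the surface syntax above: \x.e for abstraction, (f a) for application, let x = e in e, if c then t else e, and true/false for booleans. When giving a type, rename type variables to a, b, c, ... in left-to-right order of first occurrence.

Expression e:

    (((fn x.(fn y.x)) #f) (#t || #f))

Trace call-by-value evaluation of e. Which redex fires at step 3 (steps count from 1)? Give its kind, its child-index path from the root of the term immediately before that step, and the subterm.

Answer: beta at root : ((\y.false) true)

Working:
step 0: (((\x.(\y.x)) false) (true || false))
step 1: [beta@0] ((\y.false) (true || false))
step 2: [delta@1] ((\y.false) true)
step 3: [beta@root] false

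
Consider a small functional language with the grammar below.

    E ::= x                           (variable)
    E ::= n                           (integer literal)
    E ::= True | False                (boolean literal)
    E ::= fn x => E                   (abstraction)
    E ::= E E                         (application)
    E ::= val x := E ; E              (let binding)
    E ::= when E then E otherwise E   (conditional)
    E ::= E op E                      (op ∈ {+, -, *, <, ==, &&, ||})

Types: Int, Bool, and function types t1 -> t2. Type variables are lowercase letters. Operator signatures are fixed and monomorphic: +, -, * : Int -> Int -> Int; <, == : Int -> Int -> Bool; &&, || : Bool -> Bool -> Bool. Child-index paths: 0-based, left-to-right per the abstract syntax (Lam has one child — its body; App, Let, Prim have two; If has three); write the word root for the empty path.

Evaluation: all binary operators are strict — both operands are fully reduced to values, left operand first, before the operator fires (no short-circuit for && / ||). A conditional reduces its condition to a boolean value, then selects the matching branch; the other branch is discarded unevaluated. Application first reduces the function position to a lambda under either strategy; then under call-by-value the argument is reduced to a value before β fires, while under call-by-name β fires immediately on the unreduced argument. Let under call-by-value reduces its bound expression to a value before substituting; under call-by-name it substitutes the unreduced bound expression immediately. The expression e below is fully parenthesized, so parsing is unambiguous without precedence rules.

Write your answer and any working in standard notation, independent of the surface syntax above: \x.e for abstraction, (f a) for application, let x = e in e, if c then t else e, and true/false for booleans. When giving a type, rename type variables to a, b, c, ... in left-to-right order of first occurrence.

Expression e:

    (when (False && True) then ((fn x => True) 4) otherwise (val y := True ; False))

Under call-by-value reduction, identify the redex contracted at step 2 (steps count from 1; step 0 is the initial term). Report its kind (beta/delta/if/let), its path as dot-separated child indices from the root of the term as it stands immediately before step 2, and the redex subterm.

Working:
step 0: (if (false && true) then ((\x.true) 4) else (let y = true in false))
step 1: [delta@0] (if false then ((\x.true) 4) else (let y = true in false))
step 2: [if@root] (let y = true in false)

Answer: if at root : (if false then ((\x.true) 4) else (let y = true in false))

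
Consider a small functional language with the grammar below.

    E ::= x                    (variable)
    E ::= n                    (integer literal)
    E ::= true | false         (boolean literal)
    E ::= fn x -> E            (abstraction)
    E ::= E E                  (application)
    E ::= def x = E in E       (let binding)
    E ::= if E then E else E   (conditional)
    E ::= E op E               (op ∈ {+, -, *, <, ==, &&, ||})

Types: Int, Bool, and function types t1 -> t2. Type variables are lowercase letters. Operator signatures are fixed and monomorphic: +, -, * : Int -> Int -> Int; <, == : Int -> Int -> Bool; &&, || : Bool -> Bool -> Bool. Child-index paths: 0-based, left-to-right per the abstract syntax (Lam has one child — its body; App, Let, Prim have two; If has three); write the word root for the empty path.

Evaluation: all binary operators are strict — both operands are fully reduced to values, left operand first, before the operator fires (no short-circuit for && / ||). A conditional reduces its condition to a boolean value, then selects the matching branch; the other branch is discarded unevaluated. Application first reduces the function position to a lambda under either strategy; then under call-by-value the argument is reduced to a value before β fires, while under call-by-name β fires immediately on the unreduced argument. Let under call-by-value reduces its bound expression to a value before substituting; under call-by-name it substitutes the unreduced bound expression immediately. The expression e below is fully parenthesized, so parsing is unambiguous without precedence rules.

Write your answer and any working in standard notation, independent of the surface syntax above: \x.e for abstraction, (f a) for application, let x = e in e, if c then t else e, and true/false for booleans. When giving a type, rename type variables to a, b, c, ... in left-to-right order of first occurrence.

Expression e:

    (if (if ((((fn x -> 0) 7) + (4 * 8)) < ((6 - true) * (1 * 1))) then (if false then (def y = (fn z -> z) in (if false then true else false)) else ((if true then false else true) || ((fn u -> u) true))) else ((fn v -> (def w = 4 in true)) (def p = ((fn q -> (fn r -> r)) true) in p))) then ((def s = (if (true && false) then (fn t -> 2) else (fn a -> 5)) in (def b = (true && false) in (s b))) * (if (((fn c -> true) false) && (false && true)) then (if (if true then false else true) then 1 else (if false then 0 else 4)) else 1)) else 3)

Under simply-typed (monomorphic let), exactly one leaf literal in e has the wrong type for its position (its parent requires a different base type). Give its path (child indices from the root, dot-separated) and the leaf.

Working:
\x._ : a -> Int
  unify a -> Int ~ Int -> b
  unify a ~ Int
  unify Int ~ b
_ _ : Int
  unify Int ~ Int
  unify Int ~ Int
  unify Int ~ Int
  unify Int ~ Int
  unify Int ~ Int
  unify Int ~ Int
  unify Bool ~ Int
  FAIL: mismatch Bool ~ Int

Answer: 0.0.1.0.1 : true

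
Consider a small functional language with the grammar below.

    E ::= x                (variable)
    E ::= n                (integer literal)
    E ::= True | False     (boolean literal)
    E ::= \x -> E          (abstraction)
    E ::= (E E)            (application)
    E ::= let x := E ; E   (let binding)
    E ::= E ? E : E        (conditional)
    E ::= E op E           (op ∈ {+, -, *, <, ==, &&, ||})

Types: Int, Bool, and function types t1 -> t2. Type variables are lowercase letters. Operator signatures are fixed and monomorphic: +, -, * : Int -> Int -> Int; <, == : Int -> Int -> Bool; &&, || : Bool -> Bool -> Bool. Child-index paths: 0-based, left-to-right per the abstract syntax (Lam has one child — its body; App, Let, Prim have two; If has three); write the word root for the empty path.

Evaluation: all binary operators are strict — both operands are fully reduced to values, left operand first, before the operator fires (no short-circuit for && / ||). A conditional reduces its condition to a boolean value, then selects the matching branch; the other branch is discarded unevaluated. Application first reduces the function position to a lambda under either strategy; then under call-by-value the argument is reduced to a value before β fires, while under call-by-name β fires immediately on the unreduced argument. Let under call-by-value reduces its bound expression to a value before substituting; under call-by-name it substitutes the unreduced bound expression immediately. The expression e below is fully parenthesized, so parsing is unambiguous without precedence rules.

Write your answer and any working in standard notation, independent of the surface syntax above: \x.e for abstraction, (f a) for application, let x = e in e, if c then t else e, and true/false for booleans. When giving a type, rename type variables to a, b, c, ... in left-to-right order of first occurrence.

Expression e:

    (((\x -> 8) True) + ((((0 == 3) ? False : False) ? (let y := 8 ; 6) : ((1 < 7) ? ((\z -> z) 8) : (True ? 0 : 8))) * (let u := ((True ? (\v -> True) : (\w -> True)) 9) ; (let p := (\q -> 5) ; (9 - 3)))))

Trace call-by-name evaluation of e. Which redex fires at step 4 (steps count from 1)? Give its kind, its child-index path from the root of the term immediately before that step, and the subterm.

Working:
step 0: (((\x.8) true) + ((if (if (0 == 3) then false else false) then (let y = 8 in 6) else (if (1 < 7) then ((\z.z) 8) else (if true then 0 else 8))) * (let u = ((if true then (\v.true) else (\w.true)) 9) in (let p = (\q.5) in (9 - 3)))))
step 1: [beta@0] (8 + ((if (if (0 == 3) then false else false) then (let y = 8 in 6) else (if (1 < 7) then ((\z.z) 8) else (if true then 0 else 8))) * (let u = ((if true then (\v.true) else (\w.true)) 9) in (let p = (\q.5) in (9 - 3)))))
step 2: [delta@1.0.0.0] (8 + ((if (if false then false else false) then (let y = 8 in 6) else (if (1 < 7) then ((\z.z) 8) else (if true then 0 else 8))) * (let u = ((if true then (\v.true) else (\w.true)) 9) in (let p = (\q.5) in (9 - 3)))))
step 3: [if@1.0.0] (8 + ((if false then (let y = 8 in 6) else (if (1 < 7) then ((\z.z) 8) else (if true then 0 else 8))) * (let u = ((if true then (\v.true) else (\w.true)) 9) in (let p = (\q.5) in (9 - 3)))))
step 4: [if@1.0] (8 + ((if (1 < 7) then ((\z.z) 8) else (if true then 0 else 8)) * (let u = ((if true then (\v.true) else (\w.true)) 9) in (let p = (\q.5) in (9 - 3)))))

Answer: if at 1.0 : (if false then (let y = 8 in 6) else (if (1 < 7) then ((\z.z) 8) else (if true then 0 else 8)))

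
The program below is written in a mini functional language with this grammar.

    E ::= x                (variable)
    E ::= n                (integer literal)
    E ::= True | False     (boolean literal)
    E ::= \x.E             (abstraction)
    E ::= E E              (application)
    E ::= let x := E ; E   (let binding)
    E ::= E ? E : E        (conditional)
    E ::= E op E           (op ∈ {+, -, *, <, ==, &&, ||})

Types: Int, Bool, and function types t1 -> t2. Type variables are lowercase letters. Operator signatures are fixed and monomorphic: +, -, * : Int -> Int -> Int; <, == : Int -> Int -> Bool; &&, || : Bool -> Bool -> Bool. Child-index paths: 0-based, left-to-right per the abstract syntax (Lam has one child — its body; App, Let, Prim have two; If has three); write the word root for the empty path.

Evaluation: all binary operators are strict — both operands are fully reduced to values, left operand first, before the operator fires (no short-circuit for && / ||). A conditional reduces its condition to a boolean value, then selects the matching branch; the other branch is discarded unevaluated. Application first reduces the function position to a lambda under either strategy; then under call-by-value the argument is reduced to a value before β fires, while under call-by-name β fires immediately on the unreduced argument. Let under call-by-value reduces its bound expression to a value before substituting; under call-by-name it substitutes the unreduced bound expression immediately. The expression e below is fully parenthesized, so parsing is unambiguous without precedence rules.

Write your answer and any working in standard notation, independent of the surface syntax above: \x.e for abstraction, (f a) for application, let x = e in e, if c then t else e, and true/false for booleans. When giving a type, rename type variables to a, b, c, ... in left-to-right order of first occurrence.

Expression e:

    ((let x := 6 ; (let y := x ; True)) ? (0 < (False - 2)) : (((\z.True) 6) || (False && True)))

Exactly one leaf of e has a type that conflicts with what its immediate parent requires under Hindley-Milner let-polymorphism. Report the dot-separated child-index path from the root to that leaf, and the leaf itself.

Answer: 1.1.0 : false

Derivation:
let x : Int
x : Int
let y : Int
  unify Bool ~ Bool
  unify Int ~ Int
  unify Bool ~ Int
  FAIL: mismatch Bool ~ Int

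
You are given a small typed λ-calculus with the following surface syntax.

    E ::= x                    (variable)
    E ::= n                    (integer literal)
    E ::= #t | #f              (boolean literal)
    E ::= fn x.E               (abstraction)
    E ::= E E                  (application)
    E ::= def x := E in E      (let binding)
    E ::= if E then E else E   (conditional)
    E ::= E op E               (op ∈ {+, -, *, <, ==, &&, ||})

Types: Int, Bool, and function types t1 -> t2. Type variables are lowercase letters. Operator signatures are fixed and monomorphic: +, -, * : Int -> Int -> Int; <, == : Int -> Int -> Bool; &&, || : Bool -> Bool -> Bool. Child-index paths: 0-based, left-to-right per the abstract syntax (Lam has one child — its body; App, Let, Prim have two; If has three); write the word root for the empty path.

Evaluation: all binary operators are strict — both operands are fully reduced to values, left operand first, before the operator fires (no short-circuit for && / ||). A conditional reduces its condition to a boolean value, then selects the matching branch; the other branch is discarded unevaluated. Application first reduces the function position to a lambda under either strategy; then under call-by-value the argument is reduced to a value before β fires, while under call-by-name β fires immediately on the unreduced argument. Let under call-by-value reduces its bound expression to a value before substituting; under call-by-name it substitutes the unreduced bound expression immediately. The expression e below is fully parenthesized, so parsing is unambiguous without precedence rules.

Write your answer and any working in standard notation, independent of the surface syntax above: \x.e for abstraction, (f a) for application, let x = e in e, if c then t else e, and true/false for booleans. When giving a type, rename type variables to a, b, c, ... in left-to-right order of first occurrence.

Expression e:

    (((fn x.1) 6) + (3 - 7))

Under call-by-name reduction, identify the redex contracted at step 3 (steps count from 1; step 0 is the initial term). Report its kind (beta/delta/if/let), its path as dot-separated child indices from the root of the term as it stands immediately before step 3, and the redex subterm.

Trace:
step 0: (((\x.1) 6) + (3 - 7))
step 1: [beta@0] (1 + (3 - 7))
step 2: [delta@1] (1 + -4)
step 3: [delta@root] -3

Answer: delta at root : (1 + -4)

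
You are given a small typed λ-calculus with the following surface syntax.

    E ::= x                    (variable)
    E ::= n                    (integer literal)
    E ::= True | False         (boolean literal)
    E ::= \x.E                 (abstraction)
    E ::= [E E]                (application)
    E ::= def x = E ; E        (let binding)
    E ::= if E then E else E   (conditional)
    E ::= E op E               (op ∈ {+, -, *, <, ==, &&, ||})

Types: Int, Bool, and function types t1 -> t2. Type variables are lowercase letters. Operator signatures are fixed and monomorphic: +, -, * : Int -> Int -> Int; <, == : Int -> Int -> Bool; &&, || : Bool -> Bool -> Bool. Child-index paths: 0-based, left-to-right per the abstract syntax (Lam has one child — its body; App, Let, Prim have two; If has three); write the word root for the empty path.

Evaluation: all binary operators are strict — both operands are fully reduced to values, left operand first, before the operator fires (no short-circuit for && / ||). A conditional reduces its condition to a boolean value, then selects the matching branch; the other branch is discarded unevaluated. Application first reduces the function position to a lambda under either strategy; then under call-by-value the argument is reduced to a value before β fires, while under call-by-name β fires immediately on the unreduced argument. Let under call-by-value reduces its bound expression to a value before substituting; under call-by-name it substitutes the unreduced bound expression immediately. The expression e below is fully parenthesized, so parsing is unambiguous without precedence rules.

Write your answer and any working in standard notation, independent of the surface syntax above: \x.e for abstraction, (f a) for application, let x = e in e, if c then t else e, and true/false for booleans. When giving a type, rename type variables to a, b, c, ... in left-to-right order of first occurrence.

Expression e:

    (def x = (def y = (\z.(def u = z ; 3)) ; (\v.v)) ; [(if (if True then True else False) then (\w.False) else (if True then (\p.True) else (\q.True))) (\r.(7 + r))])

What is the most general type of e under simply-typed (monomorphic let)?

Answer: Bool

Trace:
z : a
let u : a
\z._ : a -> Int
let y : a -> Int
v : b
\v._ : b -> b
let x : b -> b
  unify Bool ~ Bool
  unify Bool ~ Bool
  unify Bool ~ Bool
\w._ : c -> Bool
  unify Bool ~ Bool
\p._ : d -> Bool
\q._ : e -> Bool
  unify d -> Bool ~ e -> Bool
  unify d ~ e
  unify Bool ~ Bool
  unify c -> Bool ~ e -> Bool
  unify c ~ e
  unify Bool ~ Bool
  unify Int ~ Int
r : f
  unify f ~ Int
\r._ : Int -> Int
  unify e -> Bool ~ (Int -> Int) -> g
  unify e ~ Int -> Int
  unify Bool ~ g
_ _ : Bool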